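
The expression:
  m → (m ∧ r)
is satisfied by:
  {r: True, m: False}
  {m: False, r: False}
  {m: True, r: True}


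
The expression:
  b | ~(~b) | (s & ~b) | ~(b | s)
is always true.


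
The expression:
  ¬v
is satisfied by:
  {v: False}


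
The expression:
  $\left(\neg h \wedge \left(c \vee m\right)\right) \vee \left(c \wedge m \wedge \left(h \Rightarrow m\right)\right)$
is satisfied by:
  {c: True, m: True, h: False}
  {c: True, m: False, h: False}
  {m: True, c: False, h: False}
  {c: True, h: True, m: True}


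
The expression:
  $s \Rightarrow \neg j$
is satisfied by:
  {s: False, j: False}
  {j: True, s: False}
  {s: True, j: False}


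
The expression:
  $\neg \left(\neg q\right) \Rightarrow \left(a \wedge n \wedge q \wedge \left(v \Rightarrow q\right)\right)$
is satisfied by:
  {n: True, a: True, q: False}
  {n: True, a: False, q: False}
  {a: True, n: False, q: False}
  {n: False, a: False, q: False}
  {n: True, q: True, a: True}


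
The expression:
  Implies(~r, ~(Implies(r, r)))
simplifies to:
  r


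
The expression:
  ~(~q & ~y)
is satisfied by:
  {y: True, q: True}
  {y: True, q: False}
  {q: True, y: False}


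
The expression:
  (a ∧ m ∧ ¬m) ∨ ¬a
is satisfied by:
  {a: False}


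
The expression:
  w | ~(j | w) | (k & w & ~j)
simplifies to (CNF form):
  w | ~j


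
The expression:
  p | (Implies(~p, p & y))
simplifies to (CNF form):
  p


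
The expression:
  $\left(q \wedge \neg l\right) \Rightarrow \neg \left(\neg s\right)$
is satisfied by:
  {l: True, s: True, q: False}
  {l: True, s: False, q: False}
  {s: True, l: False, q: False}
  {l: False, s: False, q: False}
  {q: True, l: True, s: True}
  {q: True, l: True, s: False}
  {q: True, s: True, l: False}


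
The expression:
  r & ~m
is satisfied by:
  {r: True, m: False}


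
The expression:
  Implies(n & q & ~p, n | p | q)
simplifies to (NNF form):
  True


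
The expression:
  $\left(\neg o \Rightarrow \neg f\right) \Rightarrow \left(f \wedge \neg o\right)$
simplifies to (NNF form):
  $f \wedge \neg o$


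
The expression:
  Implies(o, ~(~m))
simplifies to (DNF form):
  m | ~o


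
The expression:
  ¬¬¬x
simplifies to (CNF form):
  ¬x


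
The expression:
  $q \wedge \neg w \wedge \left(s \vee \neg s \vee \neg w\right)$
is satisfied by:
  {q: True, w: False}


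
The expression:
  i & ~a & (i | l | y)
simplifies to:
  i & ~a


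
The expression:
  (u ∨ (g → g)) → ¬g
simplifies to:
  ¬g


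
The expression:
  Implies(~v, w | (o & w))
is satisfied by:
  {v: True, w: True}
  {v: True, w: False}
  {w: True, v: False}


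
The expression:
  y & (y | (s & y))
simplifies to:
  y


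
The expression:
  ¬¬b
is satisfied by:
  {b: True}


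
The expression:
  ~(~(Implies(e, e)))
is always true.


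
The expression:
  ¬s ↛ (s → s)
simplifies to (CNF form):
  False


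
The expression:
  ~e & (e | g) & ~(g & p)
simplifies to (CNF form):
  g & ~e & ~p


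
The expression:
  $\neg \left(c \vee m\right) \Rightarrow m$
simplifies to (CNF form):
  $c \vee m$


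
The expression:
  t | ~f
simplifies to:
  t | ~f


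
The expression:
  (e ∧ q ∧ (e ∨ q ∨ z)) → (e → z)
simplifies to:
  z ∨ ¬e ∨ ¬q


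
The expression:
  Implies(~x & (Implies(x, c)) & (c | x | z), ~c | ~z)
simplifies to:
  x | ~c | ~z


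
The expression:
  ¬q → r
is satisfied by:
  {r: True, q: True}
  {r: True, q: False}
  {q: True, r: False}


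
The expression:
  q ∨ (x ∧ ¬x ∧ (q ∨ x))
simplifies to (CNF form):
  q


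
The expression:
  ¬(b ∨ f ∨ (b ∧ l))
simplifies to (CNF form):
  ¬b ∧ ¬f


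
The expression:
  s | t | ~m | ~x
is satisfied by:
  {s: True, t: True, m: False, x: False}
  {s: True, m: False, t: False, x: False}
  {t: True, s: False, m: False, x: False}
  {s: False, m: False, t: False, x: False}
  {x: True, s: True, t: True, m: False}
  {x: True, s: True, m: False, t: False}
  {x: True, t: True, s: False, m: False}
  {x: True, s: False, m: False, t: False}
  {s: True, m: True, t: True, x: False}
  {s: True, m: True, x: False, t: False}
  {m: True, t: True, x: False, s: False}
  {m: True, x: False, t: False, s: False}
  {s: True, m: True, x: True, t: True}
  {s: True, m: True, x: True, t: False}
  {m: True, x: True, t: True, s: False}


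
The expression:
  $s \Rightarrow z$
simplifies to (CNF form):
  $z \vee \neg s$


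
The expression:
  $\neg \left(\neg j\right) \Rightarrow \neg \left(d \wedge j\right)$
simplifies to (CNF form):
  $\neg d \vee \neg j$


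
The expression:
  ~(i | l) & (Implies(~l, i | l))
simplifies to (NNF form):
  False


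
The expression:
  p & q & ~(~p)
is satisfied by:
  {p: True, q: True}


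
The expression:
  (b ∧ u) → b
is always true.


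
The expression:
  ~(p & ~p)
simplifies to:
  True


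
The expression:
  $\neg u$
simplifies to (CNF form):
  $\neg u$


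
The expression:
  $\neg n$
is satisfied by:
  {n: False}


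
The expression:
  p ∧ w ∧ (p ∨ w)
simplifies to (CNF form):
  p ∧ w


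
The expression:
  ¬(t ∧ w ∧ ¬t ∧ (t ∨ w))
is always true.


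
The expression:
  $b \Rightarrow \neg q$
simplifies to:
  $\neg b \vee \neg q$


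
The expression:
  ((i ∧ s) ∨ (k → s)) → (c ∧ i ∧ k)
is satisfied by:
  {i: True, c: True, k: True, s: False}
  {i: True, k: True, c: False, s: False}
  {c: True, k: True, i: False, s: False}
  {k: True, i: False, c: False, s: False}
  {i: True, s: True, c: True, k: True}


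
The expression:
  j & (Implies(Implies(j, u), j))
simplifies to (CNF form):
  j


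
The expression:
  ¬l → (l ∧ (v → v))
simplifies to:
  l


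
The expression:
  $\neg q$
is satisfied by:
  {q: False}


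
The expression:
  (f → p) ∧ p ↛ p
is never true.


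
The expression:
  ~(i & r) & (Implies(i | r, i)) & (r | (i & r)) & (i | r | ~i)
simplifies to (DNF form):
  False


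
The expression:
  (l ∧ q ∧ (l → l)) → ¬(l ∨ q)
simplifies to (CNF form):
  ¬l ∨ ¬q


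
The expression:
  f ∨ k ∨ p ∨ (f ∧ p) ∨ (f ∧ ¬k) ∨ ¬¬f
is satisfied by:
  {k: True, p: True, f: True}
  {k: True, p: True, f: False}
  {k: True, f: True, p: False}
  {k: True, f: False, p: False}
  {p: True, f: True, k: False}
  {p: True, f: False, k: False}
  {f: True, p: False, k: False}


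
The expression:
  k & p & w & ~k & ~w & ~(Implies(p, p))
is never true.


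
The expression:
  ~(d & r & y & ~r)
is always true.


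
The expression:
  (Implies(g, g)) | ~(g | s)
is always true.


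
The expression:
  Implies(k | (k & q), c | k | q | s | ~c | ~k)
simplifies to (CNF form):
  True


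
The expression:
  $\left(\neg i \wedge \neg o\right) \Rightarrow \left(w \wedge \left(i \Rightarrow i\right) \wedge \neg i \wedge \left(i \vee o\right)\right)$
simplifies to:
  $i \vee o$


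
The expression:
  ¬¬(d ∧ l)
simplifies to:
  d ∧ l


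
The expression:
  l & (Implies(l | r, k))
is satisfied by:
  {k: True, l: True}


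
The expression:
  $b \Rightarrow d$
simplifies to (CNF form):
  $d \vee \neg b$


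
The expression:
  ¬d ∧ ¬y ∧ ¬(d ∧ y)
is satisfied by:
  {d: False, y: False}


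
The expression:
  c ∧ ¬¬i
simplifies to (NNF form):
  c ∧ i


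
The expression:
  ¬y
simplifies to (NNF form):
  ¬y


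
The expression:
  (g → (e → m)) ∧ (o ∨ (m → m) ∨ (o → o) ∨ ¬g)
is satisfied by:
  {m: True, g: False, e: False}
  {g: False, e: False, m: False}
  {m: True, e: True, g: False}
  {e: True, g: False, m: False}
  {m: True, g: True, e: False}
  {g: True, m: False, e: False}
  {m: True, e: True, g: True}


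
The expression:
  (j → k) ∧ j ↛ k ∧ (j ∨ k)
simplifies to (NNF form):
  False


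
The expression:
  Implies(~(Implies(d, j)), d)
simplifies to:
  True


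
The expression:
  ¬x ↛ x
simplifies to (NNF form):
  True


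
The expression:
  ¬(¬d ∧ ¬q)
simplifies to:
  d ∨ q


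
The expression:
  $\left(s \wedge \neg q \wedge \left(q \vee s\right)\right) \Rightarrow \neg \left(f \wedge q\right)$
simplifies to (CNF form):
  $\text{True}$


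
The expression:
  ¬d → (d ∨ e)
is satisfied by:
  {d: True, e: True}
  {d: True, e: False}
  {e: True, d: False}


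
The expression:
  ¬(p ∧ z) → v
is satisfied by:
  {z: True, v: True, p: True}
  {z: True, v: True, p: False}
  {v: True, p: True, z: False}
  {v: True, p: False, z: False}
  {z: True, p: True, v: False}


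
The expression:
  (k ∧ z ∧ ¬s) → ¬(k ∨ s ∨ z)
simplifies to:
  s ∨ ¬k ∨ ¬z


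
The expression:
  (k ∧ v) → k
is always true.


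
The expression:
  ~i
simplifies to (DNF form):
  ~i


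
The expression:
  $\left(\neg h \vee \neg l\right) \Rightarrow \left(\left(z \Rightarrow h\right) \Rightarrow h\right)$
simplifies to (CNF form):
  $h \vee z$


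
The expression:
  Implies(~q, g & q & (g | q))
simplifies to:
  q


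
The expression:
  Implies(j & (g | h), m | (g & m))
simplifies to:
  m | ~j | (~g & ~h)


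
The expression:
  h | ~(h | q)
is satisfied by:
  {h: True, q: False}
  {q: False, h: False}
  {q: True, h: True}


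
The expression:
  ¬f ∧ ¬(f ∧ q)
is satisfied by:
  {f: False}


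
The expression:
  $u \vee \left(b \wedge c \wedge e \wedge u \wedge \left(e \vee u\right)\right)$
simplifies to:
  $u$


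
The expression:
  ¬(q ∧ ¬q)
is always true.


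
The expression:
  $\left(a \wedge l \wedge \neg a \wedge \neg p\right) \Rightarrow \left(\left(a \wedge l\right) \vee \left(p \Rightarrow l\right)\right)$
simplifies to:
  $\text{True}$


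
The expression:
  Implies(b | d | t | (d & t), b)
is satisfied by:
  {b: True, t: False, d: False}
  {b: True, d: True, t: False}
  {b: True, t: True, d: False}
  {b: True, d: True, t: True}
  {d: False, t: False, b: False}


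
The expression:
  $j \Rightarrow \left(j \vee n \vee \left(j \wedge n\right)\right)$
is always true.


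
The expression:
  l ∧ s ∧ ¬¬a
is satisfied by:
  {a: True, s: True, l: True}


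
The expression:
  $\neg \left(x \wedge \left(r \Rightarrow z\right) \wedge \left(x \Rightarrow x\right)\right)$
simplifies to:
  $\left(r \wedge \neg z\right) \vee \neg x$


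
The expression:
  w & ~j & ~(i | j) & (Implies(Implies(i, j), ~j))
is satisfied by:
  {w: True, i: False, j: False}


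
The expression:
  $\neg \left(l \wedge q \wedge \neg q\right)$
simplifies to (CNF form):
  $\text{True}$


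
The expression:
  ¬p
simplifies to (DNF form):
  ¬p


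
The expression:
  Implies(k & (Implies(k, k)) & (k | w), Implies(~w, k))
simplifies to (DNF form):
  True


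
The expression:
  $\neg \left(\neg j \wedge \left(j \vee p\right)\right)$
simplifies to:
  $j \vee \neg p$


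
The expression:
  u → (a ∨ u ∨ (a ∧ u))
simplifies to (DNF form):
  True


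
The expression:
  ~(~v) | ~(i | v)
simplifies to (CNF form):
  v | ~i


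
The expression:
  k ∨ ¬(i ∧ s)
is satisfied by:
  {k: True, s: False, i: False}
  {s: False, i: False, k: False}
  {i: True, k: True, s: False}
  {i: True, s: False, k: False}
  {k: True, s: True, i: False}
  {s: True, k: False, i: False}
  {i: True, s: True, k: True}


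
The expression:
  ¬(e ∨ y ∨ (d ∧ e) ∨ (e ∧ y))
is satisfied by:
  {e: False, y: False}


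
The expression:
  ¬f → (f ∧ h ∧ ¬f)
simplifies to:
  f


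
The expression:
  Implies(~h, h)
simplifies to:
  h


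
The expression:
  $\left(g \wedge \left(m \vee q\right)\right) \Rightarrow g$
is always true.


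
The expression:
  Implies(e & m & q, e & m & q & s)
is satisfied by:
  {s: True, m: False, q: False, e: False}
  {s: False, m: False, q: False, e: False}
  {e: True, s: True, m: False, q: False}
  {e: True, s: False, m: False, q: False}
  {s: True, q: True, e: False, m: False}
  {q: True, e: False, m: False, s: False}
  {e: True, q: True, s: True, m: False}
  {e: True, q: True, s: False, m: False}
  {s: True, m: True, e: False, q: False}
  {m: True, e: False, q: False, s: False}
  {s: True, e: True, m: True, q: False}
  {e: True, m: True, s: False, q: False}
  {s: True, q: True, m: True, e: False}
  {q: True, m: True, e: False, s: False}
  {e: True, q: True, m: True, s: True}


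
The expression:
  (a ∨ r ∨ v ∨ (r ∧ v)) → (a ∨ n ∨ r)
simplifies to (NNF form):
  a ∨ n ∨ r ∨ ¬v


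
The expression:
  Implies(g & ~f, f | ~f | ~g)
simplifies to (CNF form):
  True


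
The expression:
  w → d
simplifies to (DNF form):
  d ∨ ¬w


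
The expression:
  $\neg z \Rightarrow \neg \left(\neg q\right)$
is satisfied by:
  {q: True, z: True}
  {q: True, z: False}
  {z: True, q: False}


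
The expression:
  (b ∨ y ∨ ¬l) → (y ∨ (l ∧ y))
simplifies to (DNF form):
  y ∨ (l ∧ ¬b)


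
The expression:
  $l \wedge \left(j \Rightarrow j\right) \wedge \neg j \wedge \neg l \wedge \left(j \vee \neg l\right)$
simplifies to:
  $\text{False}$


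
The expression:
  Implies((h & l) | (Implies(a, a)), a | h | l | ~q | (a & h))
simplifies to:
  a | h | l | ~q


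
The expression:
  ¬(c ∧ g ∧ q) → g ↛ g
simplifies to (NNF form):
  c ∧ g ∧ q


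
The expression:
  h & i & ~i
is never true.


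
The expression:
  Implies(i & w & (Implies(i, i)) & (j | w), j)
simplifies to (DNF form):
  j | ~i | ~w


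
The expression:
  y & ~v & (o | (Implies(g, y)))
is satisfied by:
  {y: True, v: False}


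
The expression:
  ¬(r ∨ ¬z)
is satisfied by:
  {z: True, r: False}


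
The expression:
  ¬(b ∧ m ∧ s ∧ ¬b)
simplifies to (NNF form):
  True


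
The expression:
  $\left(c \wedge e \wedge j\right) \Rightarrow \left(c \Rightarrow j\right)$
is always true.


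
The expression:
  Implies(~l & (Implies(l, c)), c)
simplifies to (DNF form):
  c | l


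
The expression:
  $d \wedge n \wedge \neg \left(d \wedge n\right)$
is never true.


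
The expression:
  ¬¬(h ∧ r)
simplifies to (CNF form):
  h ∧ r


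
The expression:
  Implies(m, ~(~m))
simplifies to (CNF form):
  True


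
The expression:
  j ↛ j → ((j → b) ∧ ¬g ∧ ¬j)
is always true.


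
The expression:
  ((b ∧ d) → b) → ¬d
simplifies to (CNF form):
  ¬d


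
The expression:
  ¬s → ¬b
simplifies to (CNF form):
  s ∨ ¬b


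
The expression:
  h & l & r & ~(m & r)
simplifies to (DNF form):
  h & l & r & ~m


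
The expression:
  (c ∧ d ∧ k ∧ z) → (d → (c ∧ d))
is always true.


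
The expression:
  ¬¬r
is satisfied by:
  {r: True}


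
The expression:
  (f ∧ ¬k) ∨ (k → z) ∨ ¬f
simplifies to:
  z ∨ ¬f ∨ ¬k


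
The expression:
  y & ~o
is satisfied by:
  {y: True, o: False}


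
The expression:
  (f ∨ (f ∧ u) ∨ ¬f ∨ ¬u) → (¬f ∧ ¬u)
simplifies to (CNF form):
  ¬f ∧ ¬u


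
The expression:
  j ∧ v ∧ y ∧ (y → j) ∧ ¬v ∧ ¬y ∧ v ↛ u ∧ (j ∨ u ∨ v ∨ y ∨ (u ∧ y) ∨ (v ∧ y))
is never true.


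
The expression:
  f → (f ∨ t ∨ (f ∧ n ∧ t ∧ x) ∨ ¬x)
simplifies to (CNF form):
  True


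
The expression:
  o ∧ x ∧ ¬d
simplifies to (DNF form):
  o ∧ x ∧ ¬d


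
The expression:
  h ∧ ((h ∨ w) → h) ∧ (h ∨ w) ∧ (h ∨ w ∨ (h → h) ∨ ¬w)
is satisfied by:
  {h: True}


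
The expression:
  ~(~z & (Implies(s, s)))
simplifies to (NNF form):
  z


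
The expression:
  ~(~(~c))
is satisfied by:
  {c: False}


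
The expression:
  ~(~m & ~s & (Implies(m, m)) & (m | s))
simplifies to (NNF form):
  True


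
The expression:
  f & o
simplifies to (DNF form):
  f & o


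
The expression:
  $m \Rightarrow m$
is always true.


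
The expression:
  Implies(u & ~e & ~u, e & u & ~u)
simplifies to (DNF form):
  True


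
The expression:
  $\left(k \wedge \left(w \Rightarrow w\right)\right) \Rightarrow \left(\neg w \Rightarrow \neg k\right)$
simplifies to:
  $w \vee \neg k$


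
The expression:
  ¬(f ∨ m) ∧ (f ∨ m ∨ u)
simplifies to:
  u ∧ ¬f ∧ ¬m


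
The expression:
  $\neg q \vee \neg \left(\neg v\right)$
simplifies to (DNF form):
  $v \vee \neg q$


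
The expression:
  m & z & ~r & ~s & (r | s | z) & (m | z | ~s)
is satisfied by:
  {m: True, z: True, r: False, s: False}


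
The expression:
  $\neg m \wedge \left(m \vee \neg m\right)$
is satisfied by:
  {m: False}


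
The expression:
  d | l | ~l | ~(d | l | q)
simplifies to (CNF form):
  True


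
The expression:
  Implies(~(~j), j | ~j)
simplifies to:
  True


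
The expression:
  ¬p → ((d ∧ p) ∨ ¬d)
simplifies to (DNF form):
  p ∨ ¬d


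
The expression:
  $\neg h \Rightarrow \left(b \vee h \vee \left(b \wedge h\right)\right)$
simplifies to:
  $b \vee h$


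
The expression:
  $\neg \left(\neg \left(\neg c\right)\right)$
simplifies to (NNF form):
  $\neg c$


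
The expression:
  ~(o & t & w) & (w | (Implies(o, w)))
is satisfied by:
  {w: True, o: False, t: False}
  {w: False, o: False, t: False}
  {t: True, w: True, o: False}
  {t: True, w: False, o: False}
  {o: True, w: True, t: False}


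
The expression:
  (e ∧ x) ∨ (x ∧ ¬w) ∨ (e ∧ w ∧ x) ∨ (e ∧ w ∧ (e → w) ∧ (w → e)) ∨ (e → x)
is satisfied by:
  {w: True, x: True, e: False}
  {w: True, e: False, x: False}
  {x: True, e: False, w: False}
  {x: False, e: False, w: False}
  {w: True, x: True, e: True}
  {w: True, e: True, x: False}
  {x: True, e: True, w: False}


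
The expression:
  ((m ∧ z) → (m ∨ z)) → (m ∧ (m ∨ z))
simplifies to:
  m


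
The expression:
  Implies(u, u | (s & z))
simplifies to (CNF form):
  True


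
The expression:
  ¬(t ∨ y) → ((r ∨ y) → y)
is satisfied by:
  {y: True, t: True, r: False}
  {y: True, t: False, r: False}
  {t: True, y: False, r: False}
  {y: False, t: False, r: False}
  {r: True, y: True, t: True}
  {r: True, y: True, t: False}
  {r: True, t: True, y: False}


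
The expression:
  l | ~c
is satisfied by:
  {l: True, c: False}
  {c: False, l: False}
  {c: True, l: True}


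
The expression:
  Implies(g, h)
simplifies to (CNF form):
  h | ~g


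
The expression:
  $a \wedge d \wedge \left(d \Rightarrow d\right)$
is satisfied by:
  {a: True, d: True}


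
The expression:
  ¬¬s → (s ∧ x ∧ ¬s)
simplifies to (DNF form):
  ¬s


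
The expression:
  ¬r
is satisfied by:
  {r: False}


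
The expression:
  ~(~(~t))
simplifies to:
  ~t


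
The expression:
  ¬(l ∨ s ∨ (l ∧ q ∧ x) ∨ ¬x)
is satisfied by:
  {x: True, l: False, s: False}


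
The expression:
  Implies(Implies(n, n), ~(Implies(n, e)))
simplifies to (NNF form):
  n & ~e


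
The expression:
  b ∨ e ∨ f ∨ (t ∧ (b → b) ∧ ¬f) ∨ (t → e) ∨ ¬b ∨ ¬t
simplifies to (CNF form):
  True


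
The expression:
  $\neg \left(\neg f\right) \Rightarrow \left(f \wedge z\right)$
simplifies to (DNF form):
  $z \vee \neg f$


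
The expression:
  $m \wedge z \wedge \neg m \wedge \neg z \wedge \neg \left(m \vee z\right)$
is never true.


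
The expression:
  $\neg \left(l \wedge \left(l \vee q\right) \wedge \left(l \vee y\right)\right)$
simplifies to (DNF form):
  $\neg l$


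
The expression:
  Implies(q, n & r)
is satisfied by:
  {n: True, r: True, q: False}
  {n: True, r: False, q: False}
  {r: True, n: False, q: False}
  {n: False, r: False, q: False}
  {n: True, q: True, r: True}


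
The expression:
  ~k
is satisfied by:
  {k: False}


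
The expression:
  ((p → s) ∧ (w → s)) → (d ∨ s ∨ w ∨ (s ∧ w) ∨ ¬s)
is always true.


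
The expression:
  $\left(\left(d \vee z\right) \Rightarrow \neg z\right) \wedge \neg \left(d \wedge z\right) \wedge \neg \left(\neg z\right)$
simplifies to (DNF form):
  $\text{False}$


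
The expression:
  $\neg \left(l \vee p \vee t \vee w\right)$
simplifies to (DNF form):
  $\neg l \wedge \neg p \wedge \neg t \wedge \neg w$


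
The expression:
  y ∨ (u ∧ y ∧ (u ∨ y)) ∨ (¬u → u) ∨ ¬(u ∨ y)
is always true.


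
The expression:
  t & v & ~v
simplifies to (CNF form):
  False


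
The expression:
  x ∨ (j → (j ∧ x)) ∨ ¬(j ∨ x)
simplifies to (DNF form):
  x ∨ ¬j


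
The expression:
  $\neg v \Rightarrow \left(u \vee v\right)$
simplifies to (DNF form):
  $u \vee v$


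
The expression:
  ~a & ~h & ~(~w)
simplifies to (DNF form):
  w & ~a & ~h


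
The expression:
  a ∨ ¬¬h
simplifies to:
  a ∨ h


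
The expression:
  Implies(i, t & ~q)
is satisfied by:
  {t: True, q: False, i: False}
  {q: False, i: False, t: False}
  {t: True, q: True, i: False}
  {q: True, t: False, i: False}
  {i: True, t: True, q: False}


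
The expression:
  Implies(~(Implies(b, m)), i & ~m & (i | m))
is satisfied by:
  {i: True, m: True, b: False}
  {i: True, m: False, b: False}
  {m: True, i: False, b: False}
  {i: False, m: False, b: False}
  {i: True, b: True, m: True}
  {i: True, b: True, m: False}
  {b: True, m: True, i: False}


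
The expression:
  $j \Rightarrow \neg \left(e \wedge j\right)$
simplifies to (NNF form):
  $\neg e \vee \neg j$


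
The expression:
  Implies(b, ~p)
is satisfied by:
  {p: False, b: False}
  {b: True, p: False}
  {p: True, b: False}


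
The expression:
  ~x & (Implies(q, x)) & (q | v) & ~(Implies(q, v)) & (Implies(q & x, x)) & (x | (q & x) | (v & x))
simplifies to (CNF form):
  False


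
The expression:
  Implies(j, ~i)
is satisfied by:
  {i: False, j: False}
  {j: True, i: False}
  {i: True, j: False}


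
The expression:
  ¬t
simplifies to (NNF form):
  ¬t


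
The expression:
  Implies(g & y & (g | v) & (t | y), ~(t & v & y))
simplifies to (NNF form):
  ~g | ~t | ~v | ~y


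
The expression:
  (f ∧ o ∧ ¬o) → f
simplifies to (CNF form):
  True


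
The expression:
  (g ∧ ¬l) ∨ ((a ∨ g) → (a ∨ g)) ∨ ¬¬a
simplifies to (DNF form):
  True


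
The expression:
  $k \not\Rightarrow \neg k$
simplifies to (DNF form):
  $k$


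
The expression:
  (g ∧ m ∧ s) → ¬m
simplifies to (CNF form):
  ¬g ∨ ¬m ∨ ¬s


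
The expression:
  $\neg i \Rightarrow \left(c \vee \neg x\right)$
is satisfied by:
  {i: True, c: True, x: False}
  {i: True, c: False, x: False}
  {c: True, i: False, x: False}
  {i: False, c: False, x: False}
  {i: True, x: True, c: True}
  {i: True, x: True, c: False}
  {x: True, c: True, i: False}


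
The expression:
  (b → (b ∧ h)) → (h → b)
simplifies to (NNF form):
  b ∨ ¬h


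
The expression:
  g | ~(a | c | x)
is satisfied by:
  {g: True, c: False, a: False, x: False}
  {x: True, g: True, c: False, a: False}
  {g: True, a: True, c: False, x: False}
  {x: True, g: True, a: True, c: False}
  {g: True, c: True, a: False, x: False}
  {g: True, x: True, c: True, a: False}
  {g: True, a: True, c: True, x: False}
  {x: True, g: True, a: True, c: True}
  {x: False, c: False, a: False, g: False}


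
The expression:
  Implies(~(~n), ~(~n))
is always true.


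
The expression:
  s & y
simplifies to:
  s & y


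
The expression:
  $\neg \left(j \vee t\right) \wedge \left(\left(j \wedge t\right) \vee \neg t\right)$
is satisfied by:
  {t: False, j: False}


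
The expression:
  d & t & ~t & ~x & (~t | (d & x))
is never true.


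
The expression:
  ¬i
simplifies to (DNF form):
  ¬i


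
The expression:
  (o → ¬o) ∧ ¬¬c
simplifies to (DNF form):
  c ∧ ¬o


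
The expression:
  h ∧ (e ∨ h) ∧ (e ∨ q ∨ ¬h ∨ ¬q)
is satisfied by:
  {h: True}


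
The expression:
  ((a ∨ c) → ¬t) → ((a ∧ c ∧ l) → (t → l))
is always true.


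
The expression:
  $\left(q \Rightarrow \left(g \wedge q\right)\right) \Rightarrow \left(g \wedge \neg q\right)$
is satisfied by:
  {q: True, g: False}
  {g: True, q: False}


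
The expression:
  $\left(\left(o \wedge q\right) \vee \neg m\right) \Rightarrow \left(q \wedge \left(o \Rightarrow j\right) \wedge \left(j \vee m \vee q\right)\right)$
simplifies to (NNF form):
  $\left(j \wedge q\right) \vee \left(m \wedge \neg q\right) \vee \left(q \wedge \neg o\right)$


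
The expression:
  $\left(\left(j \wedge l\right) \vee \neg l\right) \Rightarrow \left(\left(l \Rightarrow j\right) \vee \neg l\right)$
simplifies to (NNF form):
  $\text{True}$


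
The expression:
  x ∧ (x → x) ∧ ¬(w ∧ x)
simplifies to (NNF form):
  x ∧ ¬w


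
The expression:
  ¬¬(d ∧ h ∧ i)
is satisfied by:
  {h: True, i: True, d: True}


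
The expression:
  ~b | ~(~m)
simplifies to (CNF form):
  m | ~b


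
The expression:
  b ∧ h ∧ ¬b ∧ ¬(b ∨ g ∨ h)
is never true.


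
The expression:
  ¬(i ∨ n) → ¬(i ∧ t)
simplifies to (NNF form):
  True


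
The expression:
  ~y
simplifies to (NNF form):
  ~y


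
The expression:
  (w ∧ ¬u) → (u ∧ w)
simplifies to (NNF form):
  u ∨ ¬w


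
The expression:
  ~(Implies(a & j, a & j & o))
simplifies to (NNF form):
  a & j & ~o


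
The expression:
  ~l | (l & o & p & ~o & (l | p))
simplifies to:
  ~l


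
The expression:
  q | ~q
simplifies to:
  True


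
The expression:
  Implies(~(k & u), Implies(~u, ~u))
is always true.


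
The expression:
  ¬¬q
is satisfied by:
  {q: True}


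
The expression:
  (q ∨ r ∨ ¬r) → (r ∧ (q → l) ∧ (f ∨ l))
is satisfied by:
  {r: True, l: True, f: True, q: False}
  {r: True, l: True, q: False, f: False}
  {r: True, l: True, f: True, q: True}
  {r: True, l: True, q: True, f: False}
  {r: True, f: True, q: False, l: False}


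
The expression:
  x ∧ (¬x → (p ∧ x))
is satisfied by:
  {x: True}


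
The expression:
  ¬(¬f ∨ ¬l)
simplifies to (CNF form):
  f ∧ l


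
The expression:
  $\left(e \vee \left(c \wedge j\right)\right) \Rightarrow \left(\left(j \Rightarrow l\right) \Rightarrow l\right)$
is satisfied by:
  {l: True, j: True, e: False}
  {l: True, j: False, e: False}
  {j: True, l: False, e: False}
  {l: False, j: False, e: False}
  {l: True, e: True, j: True}
  {l: True, e: True, j: False}
  {e: True, j: True, l: False}


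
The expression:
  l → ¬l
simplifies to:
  ¬l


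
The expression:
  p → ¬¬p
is always true.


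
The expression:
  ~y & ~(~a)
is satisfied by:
  {a: True, y: False}


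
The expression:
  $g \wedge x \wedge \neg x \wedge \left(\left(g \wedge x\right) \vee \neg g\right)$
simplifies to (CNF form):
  $\text{False}$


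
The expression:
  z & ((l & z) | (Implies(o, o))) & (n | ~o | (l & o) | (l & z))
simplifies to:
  z & (l | n | ~o)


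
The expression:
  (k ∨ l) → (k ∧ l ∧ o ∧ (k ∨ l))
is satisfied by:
  {o: True, l: False, k: False}
  {o: False, l: False, k: False}
  {k: True, l: True, o: True}


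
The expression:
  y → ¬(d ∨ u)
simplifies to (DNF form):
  (¬d ∧ ¬u) ∨ ¬y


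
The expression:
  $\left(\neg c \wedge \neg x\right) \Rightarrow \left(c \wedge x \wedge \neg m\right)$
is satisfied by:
  {x: True, c: True}
  {x: True, c: False}
  {c: True, x: False}


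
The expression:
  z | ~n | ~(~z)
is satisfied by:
  {z: True, n: False}
  {n: False, z: False}
  {n: True, z: True}


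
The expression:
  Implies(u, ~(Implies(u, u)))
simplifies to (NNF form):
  ~u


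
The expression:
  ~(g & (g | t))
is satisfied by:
  {g: False}


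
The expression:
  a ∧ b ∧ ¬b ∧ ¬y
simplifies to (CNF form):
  False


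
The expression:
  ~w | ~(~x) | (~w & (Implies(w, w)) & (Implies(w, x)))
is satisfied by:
  {x: True, w: False}
  {w: False, x: False}
  {w: True, x: True}


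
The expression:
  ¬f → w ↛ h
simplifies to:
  f ∨ (w ∧ ¬h)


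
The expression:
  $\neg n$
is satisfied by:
  {n: False}


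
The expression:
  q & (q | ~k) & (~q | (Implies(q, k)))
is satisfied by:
  {q: True, k: True}


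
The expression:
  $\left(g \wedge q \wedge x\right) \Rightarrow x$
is always true.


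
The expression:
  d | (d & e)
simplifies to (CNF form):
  d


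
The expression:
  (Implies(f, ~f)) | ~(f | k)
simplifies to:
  ~f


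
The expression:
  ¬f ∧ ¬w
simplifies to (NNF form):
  ¬f ∧ ¬w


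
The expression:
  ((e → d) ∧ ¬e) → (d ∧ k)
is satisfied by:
  {k: True, e: True, d: True}
  {k: True, e: True, d: False}
  {e: True, d: True, k: False}
  {e: True, d: False, k: False}
  {k: True, d: True, e: False}


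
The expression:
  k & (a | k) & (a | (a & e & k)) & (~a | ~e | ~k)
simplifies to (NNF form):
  a & k & ~e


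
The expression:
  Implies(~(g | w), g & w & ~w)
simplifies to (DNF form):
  g | w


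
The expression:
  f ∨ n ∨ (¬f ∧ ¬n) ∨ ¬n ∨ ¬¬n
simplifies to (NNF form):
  True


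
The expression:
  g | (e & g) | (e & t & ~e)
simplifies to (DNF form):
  g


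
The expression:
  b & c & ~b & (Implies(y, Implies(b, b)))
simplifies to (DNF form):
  False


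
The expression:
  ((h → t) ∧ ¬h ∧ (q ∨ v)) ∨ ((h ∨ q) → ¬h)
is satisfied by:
  {h: False}


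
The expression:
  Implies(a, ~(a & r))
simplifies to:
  ~a | ~r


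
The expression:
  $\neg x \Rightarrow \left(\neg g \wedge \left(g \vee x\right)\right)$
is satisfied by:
  {x: True}


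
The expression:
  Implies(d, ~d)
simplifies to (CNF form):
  ~d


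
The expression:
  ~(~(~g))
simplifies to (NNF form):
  ~g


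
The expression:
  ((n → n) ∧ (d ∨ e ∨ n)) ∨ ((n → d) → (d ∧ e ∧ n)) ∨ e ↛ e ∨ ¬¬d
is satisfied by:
  {n: True, d: True, e: True}
  {n: True, d: True, e: False}
  {n: True, e: True, d: False}
  {n: True, e: False, d: False}
  {d: True, e: True, n: False}
  {d: True, e: False, n: False}
  {e: True, d: False, n: False}


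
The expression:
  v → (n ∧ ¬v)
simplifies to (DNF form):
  ¬v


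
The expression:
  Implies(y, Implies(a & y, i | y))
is always true.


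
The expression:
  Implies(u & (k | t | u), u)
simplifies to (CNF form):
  True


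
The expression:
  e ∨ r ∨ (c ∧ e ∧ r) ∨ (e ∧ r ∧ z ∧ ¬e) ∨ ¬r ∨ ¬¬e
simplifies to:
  True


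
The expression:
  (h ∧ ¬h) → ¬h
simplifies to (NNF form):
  True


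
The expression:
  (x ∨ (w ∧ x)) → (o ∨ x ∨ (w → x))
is always true.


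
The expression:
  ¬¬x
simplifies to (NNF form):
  x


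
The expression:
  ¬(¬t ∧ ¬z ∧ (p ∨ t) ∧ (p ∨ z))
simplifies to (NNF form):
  t ∨ z ∨ ¬p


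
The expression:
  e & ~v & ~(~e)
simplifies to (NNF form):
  e & ~v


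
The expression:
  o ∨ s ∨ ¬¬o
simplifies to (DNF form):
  o ∨ s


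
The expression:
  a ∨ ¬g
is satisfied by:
  {a: True, g: False}
  {g: False, a: False}
  {g: True, a: True}


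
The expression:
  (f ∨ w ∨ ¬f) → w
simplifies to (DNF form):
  w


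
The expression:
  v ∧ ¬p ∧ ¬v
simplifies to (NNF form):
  False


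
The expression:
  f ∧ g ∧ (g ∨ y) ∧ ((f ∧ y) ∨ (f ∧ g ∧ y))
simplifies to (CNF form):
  f ∧ g ∧ y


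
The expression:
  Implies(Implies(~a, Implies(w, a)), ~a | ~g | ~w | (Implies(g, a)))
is always true.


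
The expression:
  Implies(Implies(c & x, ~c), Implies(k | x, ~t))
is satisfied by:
  {c: True, k: False, t: False, x: False}
  {c: False, k: False, t: False, x: False}
  {x: True, c: True, k: False, t: False}
  {x: True, c: False, k: False, t: False}
  {k: True, c: True, x: False, t: False}
  {k: True, x: False, c: False, t: False}
  {x: True, k: True, c: True, t: False}
  {x: True, k: True, c: False, t: False}
  {t: True, c: True, k: False, x: False}
  {t: True, c: False, k: False, x: False}
  {x: True, t: True, c: True, k: False}
  {x: True, t: True, k: True, c: True}


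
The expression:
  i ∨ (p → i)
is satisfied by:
  {i: True, p: False}
  {p: False, i: False}
  {p: True, i: True}


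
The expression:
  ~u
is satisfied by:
  {u: False}


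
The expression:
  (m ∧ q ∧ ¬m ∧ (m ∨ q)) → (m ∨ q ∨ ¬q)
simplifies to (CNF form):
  True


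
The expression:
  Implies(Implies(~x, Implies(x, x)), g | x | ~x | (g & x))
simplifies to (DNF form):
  True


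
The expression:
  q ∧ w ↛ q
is never true.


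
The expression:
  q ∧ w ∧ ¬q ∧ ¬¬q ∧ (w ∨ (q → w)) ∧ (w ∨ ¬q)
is never true.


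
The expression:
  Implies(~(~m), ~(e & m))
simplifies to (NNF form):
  ~e | ~m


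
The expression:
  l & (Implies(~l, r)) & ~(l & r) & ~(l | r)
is never true.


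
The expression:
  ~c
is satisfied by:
  {c: False}


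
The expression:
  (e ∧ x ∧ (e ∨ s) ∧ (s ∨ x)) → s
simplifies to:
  s ∨ ¬e ∨ ¬x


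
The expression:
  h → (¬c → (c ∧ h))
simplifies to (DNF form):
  c ∨ ¬h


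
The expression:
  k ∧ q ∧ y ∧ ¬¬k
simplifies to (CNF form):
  k ∧ q ∧ y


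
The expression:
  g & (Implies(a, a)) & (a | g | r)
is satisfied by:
  {g: True}


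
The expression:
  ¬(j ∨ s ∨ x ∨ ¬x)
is never true.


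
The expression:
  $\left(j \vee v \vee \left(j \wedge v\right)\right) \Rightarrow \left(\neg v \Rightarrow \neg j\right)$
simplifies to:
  $v \vee \neg j$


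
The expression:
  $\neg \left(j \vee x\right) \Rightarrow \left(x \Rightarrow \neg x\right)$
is always true.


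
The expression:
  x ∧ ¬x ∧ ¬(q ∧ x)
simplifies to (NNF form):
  False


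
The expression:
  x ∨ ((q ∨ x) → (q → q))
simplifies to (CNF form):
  True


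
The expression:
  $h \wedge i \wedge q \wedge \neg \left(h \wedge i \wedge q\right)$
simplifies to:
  $\text{False}$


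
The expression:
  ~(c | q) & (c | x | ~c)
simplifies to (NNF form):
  ~c & ~q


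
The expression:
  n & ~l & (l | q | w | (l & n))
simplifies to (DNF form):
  (n & q & ~l) | (n & w & ~l)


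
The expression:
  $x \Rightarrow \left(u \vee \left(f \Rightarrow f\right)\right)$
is always true.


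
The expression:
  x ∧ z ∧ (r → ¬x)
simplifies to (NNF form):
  x ∧ z ∧ ¬r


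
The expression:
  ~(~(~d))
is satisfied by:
  {d: False}


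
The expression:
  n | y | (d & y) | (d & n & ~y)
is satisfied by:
  {n: True, y: True}
  {n: True, y: False}
  {y: True, n: False}


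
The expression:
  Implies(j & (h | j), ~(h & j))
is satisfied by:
  {h: False, j: False}
  {j: True, h: False}
  {h: True, j: False}


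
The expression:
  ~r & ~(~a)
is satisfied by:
  {a: True, r: False}


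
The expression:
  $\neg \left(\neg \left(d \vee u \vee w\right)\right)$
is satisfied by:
  {d: True, u: True, w: True}
  {d: True, u: True, w: False}
  {d: True, w: True, u: False}
  {d: True, w: False, u: False}
  {u: True, w: True, d: False}
  {u: True, w: False, d: False}
  {w: True, u: False, d: False}


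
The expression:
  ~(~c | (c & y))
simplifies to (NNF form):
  c & ~y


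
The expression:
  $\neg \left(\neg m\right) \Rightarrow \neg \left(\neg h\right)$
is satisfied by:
  {h: True, m: False}
  {m: False, h: False}
  {m: True, h: True}


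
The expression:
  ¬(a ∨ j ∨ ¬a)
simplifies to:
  False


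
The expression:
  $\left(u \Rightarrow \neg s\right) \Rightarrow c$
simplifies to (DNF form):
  $c \vee \left(s \wedge u\right)$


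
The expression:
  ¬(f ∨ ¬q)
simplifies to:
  q ∧ ¬f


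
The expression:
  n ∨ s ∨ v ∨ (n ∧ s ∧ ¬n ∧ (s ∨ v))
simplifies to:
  n ∨ s ∨ v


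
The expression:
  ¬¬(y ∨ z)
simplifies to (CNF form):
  y ∨ z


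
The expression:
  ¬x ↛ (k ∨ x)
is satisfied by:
  {x: False, k: False}


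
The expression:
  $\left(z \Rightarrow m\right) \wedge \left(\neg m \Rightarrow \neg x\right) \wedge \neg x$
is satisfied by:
  {m: True, x: False, z: False}
  {x: False, z: False, m: False}
  {z: True, m: True, x: False}


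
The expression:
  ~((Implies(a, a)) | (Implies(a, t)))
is never true.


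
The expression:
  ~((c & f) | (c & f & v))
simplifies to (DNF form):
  ~c | ~f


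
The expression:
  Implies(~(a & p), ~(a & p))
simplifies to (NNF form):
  True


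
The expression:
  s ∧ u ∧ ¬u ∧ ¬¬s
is never true.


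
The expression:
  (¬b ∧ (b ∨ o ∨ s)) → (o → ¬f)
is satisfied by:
  {b: True, o: False, f: False}
  {o: False, f: False, b: False}
  {f: True, b: True, o: False}
  {f: True, o: False, b: False}
  {b: True, o: True, f: False}
  {o: True, b: False, f: False}
  {f: True, o: True, b: True}


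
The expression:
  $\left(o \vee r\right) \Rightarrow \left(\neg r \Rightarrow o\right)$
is always true.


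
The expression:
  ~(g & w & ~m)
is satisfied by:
  {m: True, w: False, g: False}
  {w: False, g: False, m: False}
  {g: True, m: True, w: False}
  {g: True, w: False, m: False}
  {m: True, w: True, g: False}
  {w: True, m: False, g: False}
  {g: True, w: True, m: True}


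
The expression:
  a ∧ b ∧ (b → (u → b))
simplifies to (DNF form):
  a ∧ b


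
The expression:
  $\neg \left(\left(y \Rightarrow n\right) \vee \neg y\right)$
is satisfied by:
  {y: True, n: False}


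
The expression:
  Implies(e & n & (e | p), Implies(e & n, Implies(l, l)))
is always true.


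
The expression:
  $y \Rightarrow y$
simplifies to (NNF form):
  $\text{True}$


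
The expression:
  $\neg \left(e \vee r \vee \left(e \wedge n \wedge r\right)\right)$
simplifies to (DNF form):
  $\neg e \wedge \neg r$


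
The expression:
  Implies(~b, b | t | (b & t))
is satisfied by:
  {b: True, t: True}
  {b: True, t: False}
  {t: True, b: False}


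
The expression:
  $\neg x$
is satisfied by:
  {x: False}


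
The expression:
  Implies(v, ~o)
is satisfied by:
  {v: False, o: False}
  {o: True, v: False}
  {v: True, o: False}


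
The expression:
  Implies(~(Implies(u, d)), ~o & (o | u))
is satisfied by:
  {d: True, u: False, o: False}
  {u: False, o: False, d: False}
  {d: True, o: True, u: False}
  {o: True, u: False, d: False}
  {d: True, u: True, o: False}
  {u: True, d: False, o: False}
  {d: True, o: True, u: True}


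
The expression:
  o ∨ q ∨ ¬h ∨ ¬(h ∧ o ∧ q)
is always true.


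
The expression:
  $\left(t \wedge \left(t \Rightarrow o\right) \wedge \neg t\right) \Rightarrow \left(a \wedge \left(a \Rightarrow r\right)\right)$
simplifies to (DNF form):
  $\text{True}$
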